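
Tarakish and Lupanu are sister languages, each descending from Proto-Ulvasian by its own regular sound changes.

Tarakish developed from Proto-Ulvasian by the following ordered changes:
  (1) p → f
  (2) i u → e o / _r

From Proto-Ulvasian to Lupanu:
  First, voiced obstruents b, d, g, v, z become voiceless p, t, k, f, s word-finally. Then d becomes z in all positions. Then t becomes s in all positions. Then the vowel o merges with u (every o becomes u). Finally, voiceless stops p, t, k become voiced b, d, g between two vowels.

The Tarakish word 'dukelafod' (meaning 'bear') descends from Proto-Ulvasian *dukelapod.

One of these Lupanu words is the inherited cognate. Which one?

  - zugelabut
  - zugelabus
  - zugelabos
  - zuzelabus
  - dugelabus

zugelabus

Lupanu: *dukelapod
  dukelapod → dukelapot   [final devoicing]
  dukelapot → zukelapot   [unconditioned shift]
  zukelapot → zukelapos   [unconditioned shift]
  zukelapos → zukelapus   [vowel merger]
  zukelapus → zugelabus   [intervocalic voicing]
  giving Lupanu zugelabus.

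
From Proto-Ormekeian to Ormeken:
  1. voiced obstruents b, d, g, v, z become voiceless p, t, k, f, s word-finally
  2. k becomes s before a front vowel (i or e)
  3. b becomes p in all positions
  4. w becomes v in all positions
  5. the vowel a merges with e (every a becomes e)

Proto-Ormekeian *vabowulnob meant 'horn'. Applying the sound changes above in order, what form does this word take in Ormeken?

vepovulnop

Ormeken: start from *vabowulnob.
  rule 1 (final devoicing): vabowulnob → vabowulnop
  rule 2: no change — vabowulnop
  rule 3 (unconditioned shift): vabowulnop → vapowulnop
  rule 4 (unconditioned shift): vapowulnop → vapovulnop
  rule 5 (vowel merger): vapovulnop → vepovulnop
  ⇒ Ormeken vepovulnop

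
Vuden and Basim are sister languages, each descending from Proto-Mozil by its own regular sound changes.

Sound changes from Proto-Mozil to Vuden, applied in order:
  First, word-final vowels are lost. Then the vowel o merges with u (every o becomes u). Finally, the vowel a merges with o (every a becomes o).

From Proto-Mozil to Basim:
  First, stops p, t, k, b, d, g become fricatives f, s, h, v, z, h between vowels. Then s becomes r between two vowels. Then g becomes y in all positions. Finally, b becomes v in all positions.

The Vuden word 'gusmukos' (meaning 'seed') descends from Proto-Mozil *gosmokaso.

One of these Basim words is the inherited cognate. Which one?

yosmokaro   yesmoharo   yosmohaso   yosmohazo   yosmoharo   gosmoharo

Basim: start from *gosmokaso.
  rule 1 (intervocalic lenition): gosmokaso → gosmohaso
  rule 2 (rhotacism): gosmohaso → gosmoharo
  rule 3 (unconditioned shift): gosmoharo → yosmoharo
  rule 4: no change — yosmoharo
  ⇒ Basim yosmoharo
The other candidates each miss or misapply at least one Basim change.

yosmoharo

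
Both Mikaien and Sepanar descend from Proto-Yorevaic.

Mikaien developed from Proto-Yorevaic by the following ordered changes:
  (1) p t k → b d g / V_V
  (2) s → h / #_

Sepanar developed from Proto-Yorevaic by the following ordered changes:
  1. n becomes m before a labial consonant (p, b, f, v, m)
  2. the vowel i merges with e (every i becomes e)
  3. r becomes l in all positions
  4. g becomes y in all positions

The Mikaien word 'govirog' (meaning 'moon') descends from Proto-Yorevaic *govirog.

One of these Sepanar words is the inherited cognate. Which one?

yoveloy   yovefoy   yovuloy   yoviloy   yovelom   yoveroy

yoveloy

Sepanar: *govirog > goverog > govelog > yoveloy  (by vowel merger, unconditioned shift, unconditioned shift)
Among the options, 'yoveloy' alone shows every Sepanar change applied in order.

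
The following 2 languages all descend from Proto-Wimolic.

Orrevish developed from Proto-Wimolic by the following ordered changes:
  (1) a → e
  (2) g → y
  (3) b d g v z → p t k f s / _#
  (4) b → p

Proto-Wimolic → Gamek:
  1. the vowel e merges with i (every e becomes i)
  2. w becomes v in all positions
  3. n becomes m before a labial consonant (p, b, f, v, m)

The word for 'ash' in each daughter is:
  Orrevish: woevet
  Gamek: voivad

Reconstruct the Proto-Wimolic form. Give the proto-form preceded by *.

*woevad

Position 1: Orrevish has w, Gamek has v. Orrevish preserves w here (none of its changes turn any other segment into w), so the proto-segment is *w.
Position 5: Orrevish has e, Gamek has a. Gamek preserves a here (none of its changes turn any other segment into a), so the proto-segment is *a.
Position 3: Orrevish has e, Gamek has i. Taking the neighbouring segments as reconstructed: Orrevish e could go back to *a or *e; Gamek i could go back to *e or *i — the one source consistent with every daughter is *e.
This points to *woevad. Verify forward in each daughter:
Orrevish: start from *woevad.
  rule 1 (vowel merger): woevad → woeved
  rule 2: no change — woeved
  rule 3 (final devoicing): woeved → woevet
  rule 4: no change — woevet
  ⇒ Orrevish woevet
Gamek: *woevad
  woevad → woivad   [vowel merger]
  woivad → voivad   [unconditioned shift]
  voivad (rule 3 does not apply)
  giving Gamek voivad.
No other proto-form is consistent with every reflex, so the reconstruction is *woevad.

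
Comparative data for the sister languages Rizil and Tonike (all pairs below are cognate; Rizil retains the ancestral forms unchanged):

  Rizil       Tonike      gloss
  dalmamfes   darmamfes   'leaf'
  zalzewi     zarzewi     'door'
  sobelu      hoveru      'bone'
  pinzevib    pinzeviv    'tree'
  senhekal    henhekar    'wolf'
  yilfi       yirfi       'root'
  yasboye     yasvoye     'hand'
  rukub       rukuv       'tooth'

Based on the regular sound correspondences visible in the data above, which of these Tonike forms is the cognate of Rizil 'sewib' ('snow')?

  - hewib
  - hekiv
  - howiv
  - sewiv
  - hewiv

senhekal ~ henhekar — Rizil s corresponds to Tonike h word-initially before a front vowel.
pinzevib ~ pinzeviv, rukub ~ rukuv — Rizil b corresponds to Tonike v word-finally.
Applying these to Rizil 'sewib':
  sewib → hewib   (s→h word-initially before a front vowel)
  hewib → hewiv   (b→v word-finally)
So the Tonike cognate is 'hewiv'.

hewiv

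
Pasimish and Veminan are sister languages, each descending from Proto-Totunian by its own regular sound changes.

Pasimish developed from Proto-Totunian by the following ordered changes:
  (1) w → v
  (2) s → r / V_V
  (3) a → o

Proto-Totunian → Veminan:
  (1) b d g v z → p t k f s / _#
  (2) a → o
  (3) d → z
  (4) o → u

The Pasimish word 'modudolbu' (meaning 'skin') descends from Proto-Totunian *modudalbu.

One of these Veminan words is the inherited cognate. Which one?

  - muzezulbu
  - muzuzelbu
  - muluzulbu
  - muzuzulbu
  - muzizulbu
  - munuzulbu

Veminan: *modudalbu
  modudalbu (rule 1 does not apply)
  modudalbu → modudolbu   [vowel merger]
  modudolbu → mozuzolbu   [unconditioned shift]
  mozuzolbu → muzuzulbu   [vowel merger]
  giving Veminan muzuzulbu.
The other candidates each miss or misapply at least one Veminan change.

muzuzulbu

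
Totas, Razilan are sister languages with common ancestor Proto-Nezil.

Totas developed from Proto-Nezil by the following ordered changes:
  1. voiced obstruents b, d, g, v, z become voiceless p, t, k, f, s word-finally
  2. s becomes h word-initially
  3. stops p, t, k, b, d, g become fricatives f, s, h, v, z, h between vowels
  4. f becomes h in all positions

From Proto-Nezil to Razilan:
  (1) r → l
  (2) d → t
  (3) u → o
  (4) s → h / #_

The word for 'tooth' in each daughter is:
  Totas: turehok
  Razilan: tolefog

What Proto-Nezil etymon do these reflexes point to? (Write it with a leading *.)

Position 3: Totas has r, Razilan has l. Totas preserves r here (none of its changes turn any other segment into r), so the proto-segment is *r.
Position 7: Totas has k, Razilan has g. Razilan preserves g here (none of its changes turn any other segment into g), so the proto-segment is *g.
This points to *turefog. Verify forward in each daughter:
Totas: *turefog > turefok > turehok  (by final devoicing, unconditioned shift)
Razilan: *turefog > tulefog > tolefog  (by unconditioned shift, vowel merger)
*turefog is the unique common source.

*turefog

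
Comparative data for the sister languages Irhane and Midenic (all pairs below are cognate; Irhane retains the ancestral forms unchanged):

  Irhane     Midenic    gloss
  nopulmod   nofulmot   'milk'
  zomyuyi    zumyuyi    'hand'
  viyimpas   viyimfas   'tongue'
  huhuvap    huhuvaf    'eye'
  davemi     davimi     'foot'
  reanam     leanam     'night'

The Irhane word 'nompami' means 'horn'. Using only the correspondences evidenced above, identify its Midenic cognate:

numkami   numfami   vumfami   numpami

zomyuyi ~ zumyuyi — Irhane o corresponds to Midenic u after a consonant, before a nasal.
viyimpas ~ viyimfas — Irhane p corresponds to Midenic f after a consonant, before a back vowel.
Applying these to Irhane 'nompami':
  nompami → numpami   (o→u after a consonant, before a nasal)
  numpami → numfami   (p→f after a consonant, before a back vowel)
So the Midenic cognate is 'numfami'.

numfami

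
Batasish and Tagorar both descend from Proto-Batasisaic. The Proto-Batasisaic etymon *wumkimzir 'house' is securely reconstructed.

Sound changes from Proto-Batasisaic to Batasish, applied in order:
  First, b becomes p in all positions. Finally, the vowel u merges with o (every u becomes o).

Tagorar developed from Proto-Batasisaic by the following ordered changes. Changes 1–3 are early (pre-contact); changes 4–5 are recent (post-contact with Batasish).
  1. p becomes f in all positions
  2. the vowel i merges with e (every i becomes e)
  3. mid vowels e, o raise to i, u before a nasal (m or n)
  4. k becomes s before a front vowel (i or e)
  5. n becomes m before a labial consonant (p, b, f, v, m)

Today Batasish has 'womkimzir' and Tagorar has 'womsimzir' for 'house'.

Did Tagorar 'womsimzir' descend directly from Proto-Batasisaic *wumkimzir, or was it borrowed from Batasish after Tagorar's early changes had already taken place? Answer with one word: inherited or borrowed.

borrowed

If inherited, *wumkimzir would pass through all of Tagorar's changes:
Tagorar: *wumkimzir
  wumkimzir (rule 1 does not apply)
  wumkimzir → wumkemzer   [vowel merger]
  wumkemzer → wumkimzer   [pre-nasal raising]
  wumkimzer → wumsimzer   [palatalisation]
  wumsimzer (rule 5 does not apply)
  giving Tagorar wumsimzer.
If borrowed from Batasish 'womkimzir' after the early changes, it would undergo only the recent ones:
  rule 4 (palatalisation): womkimzir → womsimzir
  rule 5 (nasal place assimilation): no change (womsimzir)
  ⇒ as a loan: womsimzir
Tagorar 'womsimzir' matches the loan outcome 'womsimzir', not the inherited 'wumsimzer' — it skipped the early Tagorar changes, so it was borrowed from Batasish.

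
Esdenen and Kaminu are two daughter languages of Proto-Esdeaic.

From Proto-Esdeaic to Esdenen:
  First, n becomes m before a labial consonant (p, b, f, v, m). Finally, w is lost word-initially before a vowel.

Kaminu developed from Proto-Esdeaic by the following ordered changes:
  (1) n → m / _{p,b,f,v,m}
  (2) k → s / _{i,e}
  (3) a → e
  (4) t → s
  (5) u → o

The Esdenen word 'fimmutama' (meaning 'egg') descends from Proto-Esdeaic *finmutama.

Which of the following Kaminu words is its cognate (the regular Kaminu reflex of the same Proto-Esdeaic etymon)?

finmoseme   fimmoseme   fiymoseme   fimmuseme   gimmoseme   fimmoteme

fimmoseme

Kaminu: *finmutama > fimmutama > fimmuteme > fimmuseme > fimmoseme  (by nasal place assimilation, vowel merger, unconditioned shift, vowel merger)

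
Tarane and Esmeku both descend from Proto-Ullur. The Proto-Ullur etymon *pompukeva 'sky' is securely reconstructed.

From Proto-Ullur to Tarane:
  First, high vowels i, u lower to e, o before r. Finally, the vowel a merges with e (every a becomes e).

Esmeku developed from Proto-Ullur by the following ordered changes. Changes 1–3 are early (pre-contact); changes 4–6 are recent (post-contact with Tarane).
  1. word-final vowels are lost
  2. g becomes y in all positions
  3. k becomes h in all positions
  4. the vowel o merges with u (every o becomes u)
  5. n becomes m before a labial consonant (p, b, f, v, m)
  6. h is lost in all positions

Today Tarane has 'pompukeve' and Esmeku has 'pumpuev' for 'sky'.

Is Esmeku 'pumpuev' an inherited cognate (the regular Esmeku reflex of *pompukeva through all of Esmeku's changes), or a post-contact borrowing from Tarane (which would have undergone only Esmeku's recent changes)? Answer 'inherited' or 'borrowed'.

If inherited, *pompukeva would pass through all of Esmeku's changes:
Esmeku: *pompukeva > pompukev > pompuhev > pumpuhev > pumpuev  (by apocope, unconditioned shift, vowel merger, h-loss)
If borrowed from Tarane 'pompukeve' after the early changes, it would undergo only the recent ones:
  rule 4 (vowel merger): pompukeve → pumpukeve
  rule 5 (nasal place assimilation): no change (pumpukeve)
  rule 6 (h-loss): no change (pumpukeve)
  ⇒ as a loan: pumpukeve
Esmeku 'pumpuev' matches the inherited outcome exactly, so it is an inherited cognate, not a loan.

inherited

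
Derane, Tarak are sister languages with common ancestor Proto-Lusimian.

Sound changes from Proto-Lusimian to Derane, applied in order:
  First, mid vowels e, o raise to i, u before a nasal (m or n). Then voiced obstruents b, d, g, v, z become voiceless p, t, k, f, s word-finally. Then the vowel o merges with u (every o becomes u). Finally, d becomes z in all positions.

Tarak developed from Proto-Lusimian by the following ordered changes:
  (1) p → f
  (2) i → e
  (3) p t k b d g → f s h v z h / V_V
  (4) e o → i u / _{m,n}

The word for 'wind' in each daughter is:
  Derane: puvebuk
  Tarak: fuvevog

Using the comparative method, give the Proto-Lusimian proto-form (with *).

Position 5: Derane has b, Tarak has v. Derane preserves b here (none of its changes turn any other segment into b), so the proto-segment is *b.
Position 1: Derane has p, Tarak has f. Taking the neighbouring segments as reconstructed: Derane p can only go back to *p; Tarak f could go back to *p or *f — the one source consistent with every daughter is *p.
Position 6: Derane has u, Tarak has o. Tarak preserves o here (none of its changes turn any other segment into o), so the proto-segment is *o.
Continuing position by position gives *puvebog; check it forward:
Derane: *puvebog
  puvebog (rule 1 does not apply)
  puvebog → puvebok   [final devoicing]
  puvebok → puvebuk   [vowel merger]
  puvebuk (rule 4 does not apply)
  giving Derane puvebuk.
Tarak: start from *puvebog.
  rule 1 (unconditioned shift): puvebog → fuvebog
  rule 2: no change — fuvebog
  rule 3 (intervocalic lenition): fuvebog → fuvevog
  rule 4: no change — fuvevog
  ⇒ Tarak fuvevog
Only *puvebog yields all of Derane puvebuk, Tarak fuvevog.

*puvebog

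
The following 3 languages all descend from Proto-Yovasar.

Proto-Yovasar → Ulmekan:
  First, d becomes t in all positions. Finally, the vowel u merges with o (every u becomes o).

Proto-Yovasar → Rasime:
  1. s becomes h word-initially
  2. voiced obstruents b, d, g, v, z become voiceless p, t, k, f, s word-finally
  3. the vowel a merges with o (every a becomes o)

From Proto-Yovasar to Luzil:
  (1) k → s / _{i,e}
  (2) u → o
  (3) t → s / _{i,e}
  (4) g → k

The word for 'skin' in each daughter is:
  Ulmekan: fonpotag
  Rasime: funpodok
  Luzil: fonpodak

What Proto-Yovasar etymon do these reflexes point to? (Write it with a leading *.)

Position 2: Ulmekan has o, Rasime has u, Luzil has o. Rasime preserves u here (none of its changes turn any other segment into u), so the proto-segment is *u.
Position 7: Ulmekan has a, Rasime has o, Luzil has a. Ulmekan preserves a here (none of its changes turn any other segment into a), so the proto-segment is *a.
Continuing position by position gives *funpodag; check it forward:
Ulmekan: *funpodag > funpotag > fonpotag  (by unconditioned shift, vowel merger)
Rasime: *funpodag > funpodak > funpodok  (by final devoicing, vowel merger)
Luzil: start from *funpodag.
  rule 1: no change — funpodag
  rule 2 (vowel merger): funpodag → fonpodag
  rule 3: no change — fonpodag
  rule 4 (unconditioned shift): fonpodag → fonpodak
  ⇒ Luzil fonpodak
Only *funpodag yields all of Ulmekan fonpotag, Rasime funpodok, Luzil fonpodak.

*funpodag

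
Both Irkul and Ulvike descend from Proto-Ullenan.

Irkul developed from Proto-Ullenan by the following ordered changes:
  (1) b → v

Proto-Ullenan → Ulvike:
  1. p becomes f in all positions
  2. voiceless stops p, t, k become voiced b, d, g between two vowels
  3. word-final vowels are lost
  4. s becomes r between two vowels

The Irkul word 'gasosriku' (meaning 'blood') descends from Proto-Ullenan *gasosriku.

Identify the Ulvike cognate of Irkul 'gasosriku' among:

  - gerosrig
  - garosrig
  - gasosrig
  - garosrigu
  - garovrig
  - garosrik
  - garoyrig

Ulvike: *gasosriku
  gasosriku (rule 1 does not apply)
  gasosriku → gasosrigu   [intervocalic voicing]
  gasosrigu → gasosrig   [apocope]
  gasosrig → garosrig   [rhotacism]
  giving Ulvike garosrig.
Among the options, 'garosrig' alone shows every Ulvike change applied in order.

garosrig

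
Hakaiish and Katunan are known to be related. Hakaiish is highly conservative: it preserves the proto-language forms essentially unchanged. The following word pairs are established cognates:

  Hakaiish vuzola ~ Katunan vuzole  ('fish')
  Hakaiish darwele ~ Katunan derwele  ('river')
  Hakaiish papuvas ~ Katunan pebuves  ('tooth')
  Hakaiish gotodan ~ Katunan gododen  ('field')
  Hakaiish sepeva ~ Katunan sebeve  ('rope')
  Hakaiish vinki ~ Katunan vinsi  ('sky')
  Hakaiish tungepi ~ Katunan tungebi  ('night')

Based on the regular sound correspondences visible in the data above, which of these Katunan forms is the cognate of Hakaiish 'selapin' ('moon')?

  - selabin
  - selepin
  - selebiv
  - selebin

papuvas ~ pebuves — Hakaiish a corresponds to Katunan e after a consonant, before a labial obstruent.
tungepi ~ tungebi — Hakaiish p corresponds to Katunan b between vowels (before a front vowel).
Applying these to Hakaiish 'selapin':
  selapin → selepin   (a→e after a consonant, before a labial obstruent)
  selepin → selebin   (p→b between vowels (before a front vowel))
So the Katunan cognate is 'selebin'.

selebin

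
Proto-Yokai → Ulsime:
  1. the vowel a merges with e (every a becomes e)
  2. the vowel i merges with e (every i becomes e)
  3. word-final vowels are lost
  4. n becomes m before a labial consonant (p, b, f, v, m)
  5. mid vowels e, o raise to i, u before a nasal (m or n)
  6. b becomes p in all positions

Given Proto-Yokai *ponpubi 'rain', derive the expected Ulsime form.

pumpup

Ulsime: *ponpubi > ponpube > ponpub > pompub > pumpub > pumpup  (by vowel merger, apocope, nasal place assimilation, pre-nasal raising, unconditioned shift)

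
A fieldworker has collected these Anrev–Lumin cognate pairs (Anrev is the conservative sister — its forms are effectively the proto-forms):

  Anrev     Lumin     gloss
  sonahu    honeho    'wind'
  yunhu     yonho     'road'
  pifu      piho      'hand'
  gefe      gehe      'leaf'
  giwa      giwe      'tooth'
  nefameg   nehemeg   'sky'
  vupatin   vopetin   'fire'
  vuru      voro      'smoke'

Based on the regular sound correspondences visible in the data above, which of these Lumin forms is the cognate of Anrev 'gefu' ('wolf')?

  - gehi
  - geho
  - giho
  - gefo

pifu ~ piho — Anrev f corresponds to Lumin h between vowels (before a back vowel).
sonahu ~ honeho, yunhu ~ yonho — Anrev u corresponds to Lumin o word-finally.
Applying these to Anrev 'gefu':
  gefu → gehu   (f→h between vowels (before a back vowel))
  gehu → geho   (u→o word-finally)
So the Lumin cognate is 'geho'.

geho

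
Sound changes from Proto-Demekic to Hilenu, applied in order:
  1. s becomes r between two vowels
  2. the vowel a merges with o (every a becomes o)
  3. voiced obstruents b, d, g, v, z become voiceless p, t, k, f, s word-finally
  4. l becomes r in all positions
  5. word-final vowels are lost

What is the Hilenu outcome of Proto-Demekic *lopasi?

Hilenu: *lopasi > lopari > lopori > ropori > ropor  (by rhotacism, vowel merger, unconditioned shift, apocope)

ropor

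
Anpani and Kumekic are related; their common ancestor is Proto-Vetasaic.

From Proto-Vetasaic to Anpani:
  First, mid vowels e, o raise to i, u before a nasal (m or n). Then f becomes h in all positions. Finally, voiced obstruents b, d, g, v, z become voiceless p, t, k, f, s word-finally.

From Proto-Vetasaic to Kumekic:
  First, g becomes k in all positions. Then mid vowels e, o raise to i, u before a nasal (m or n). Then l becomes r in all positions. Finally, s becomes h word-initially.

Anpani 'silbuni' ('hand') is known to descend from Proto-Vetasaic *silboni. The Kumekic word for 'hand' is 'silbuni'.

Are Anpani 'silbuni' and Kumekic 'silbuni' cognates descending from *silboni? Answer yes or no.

Derive the expected Kumekic reflex of *silboni:
Kumekic: start from *silboni.
  rule 1: no change — silboni
  rule 2 (pre-nasal raising): silboni → silbuni
  rule 3 (unconditioned shift): silbuni → sirbuni
  rule 4 (debuccalisation): sirbuni → hirbuni
  ⇒ Kumekic hirbuni
The regular Kumekic reflex would be 'hirbuni', but the attested form is 'silbuni'. The correspondence is irregular, so they are not cognates (the Kumekic form has a different source).

no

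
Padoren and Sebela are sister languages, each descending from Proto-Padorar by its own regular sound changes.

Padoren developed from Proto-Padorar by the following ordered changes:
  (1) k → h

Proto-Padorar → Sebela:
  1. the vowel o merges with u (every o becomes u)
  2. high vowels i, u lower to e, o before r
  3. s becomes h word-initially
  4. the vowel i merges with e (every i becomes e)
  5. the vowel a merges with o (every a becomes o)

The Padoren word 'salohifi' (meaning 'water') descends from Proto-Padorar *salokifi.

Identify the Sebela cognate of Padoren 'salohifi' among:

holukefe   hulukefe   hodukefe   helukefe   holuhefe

Sebela: *salokifi
  salokifi → salukifi   [vowel merger]
  salukifi (rule 2 does not apply)
  salukifi → halukifi   [debuccalisation]
  halukifi → halukefe   [vowel merger]
  halukefe → holukefe   [vowel merger]
  giving Sebela holukefe.

holukefe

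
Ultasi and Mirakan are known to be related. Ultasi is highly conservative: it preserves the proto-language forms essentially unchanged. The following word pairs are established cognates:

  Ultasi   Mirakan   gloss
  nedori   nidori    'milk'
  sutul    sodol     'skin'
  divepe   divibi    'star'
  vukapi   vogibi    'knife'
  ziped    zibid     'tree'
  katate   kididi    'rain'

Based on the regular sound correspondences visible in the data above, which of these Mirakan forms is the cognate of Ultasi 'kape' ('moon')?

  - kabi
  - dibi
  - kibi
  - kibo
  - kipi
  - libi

kibi

vukapi ~ vogibi — Ultasi a corresponds to Mirakan i after a consonant, before a labial obstruent.
divepe ~ divibi, ziped ~ zibid — Ultasi p corresponds to Mirakan b between vowels (before a front vowel).
divepe ~ divibi, katate ~ kididi — Ultasi e corresponds to Mirakan i word-finally.
Applying these to Ultasi 'kape':
  kape → kipe   (a→i after a consonant, before a labial obstruent)
  kipe → kibe   (p→b between vowels (before a front vowel))
  kibe → kibi   (e→i word-finally)
So the Mirakan cognate is 'kibi'.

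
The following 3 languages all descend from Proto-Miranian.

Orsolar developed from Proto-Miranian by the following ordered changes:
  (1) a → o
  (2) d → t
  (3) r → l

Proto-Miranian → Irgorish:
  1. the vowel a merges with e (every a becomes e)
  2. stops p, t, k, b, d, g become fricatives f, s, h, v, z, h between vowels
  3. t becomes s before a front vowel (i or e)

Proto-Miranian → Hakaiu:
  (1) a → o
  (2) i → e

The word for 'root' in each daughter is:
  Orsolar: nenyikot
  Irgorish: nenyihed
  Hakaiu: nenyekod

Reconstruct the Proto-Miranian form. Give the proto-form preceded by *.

*nenyikad

Position 7: Orsolar has o, Irgorish has e, Hakaiu has o. Taking the neighbouring segments as reconstructed: Orsolar o could go back to *a or *o; Irgorish e could go back to *a or *e; Hakaiu o could go back to *a or *o — the one source consistent with every daughter is *a.
Position 5: Orsolar has i, Irgorish has i, Hakaiu has e. Orsolar preserves i here (none of its changes turn any other segment into i), so the proto-segment is *i.
Continuing position by position gives *nenyikad; check it forward:
Orsolar: *nenyikad > nenyikod > nenyikot  (by vowel merger, unconditioned shift)
Irgorish: start from *nenyikad.
  rule 1 (vowel merger): nenyikad → nenyiked
  rule 2 (intervocalic lenition): nenyiked → nenyihed
  rule 3: no change — nenyihed
  ⇒ Irgorish nenyihed
Hakaiu: start from *nenyikad.
  rule 1 (vowel merger): nenyikad → nenyikod
  rule 2 (vowel merger): nenyikod → nenyekod
  ⇒ Hakaiu nenyekod
*nenyikad is the unique common source.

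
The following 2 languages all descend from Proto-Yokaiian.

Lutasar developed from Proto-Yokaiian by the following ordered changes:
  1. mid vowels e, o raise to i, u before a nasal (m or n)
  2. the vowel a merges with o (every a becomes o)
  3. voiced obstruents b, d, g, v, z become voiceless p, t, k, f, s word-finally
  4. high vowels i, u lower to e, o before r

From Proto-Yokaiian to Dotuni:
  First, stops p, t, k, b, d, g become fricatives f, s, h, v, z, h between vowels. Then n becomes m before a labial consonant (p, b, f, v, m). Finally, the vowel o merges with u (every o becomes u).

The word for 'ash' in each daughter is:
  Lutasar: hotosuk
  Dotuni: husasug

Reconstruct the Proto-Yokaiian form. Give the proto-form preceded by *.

*hotasug

Position 2: Lutasar has o, Dotuni has u. Taking the neighbouring segments as reconstructed: Lutasar o could go back to *a or *o; Dotuni u could go back to *o or *u — the one source consistent with every daughter is *o.
Position 3: Lutasar has t, Dotuni has s. Taking the neighbouring segments as reconstructed: Lutasar t can only go back to *t; Dotuni s could go back to *t or *s — the one source consistent with every daughter is *t.
Verify the candidate proto-form against each daughter:
Lutasar: *hotasug > hotosug > hotosuk  (by vowel merger, final devoicing)
Dotuni: *hotasug > hosasug > husasug  (by intervocalic lenition, vowel merger)
No other proto-form is consistent with every reflex, so the reconstruction is *hotasug.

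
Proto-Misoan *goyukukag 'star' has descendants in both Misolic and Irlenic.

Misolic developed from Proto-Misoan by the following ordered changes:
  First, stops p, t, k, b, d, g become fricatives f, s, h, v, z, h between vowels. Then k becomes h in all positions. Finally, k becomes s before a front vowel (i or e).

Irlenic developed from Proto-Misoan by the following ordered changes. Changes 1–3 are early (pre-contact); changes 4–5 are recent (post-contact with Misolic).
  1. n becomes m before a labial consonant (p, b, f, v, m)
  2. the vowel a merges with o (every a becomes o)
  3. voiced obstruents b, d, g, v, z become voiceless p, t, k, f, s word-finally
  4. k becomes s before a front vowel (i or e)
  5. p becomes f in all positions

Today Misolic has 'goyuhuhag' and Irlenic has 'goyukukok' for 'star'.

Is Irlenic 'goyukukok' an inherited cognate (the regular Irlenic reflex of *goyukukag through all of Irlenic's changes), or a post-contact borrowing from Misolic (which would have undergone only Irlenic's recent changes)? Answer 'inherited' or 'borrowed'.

inherited

If inherited, *goyukukag would pass through all of Irlenic's changes:
Irlenic: start from *goyukukag.
  rule 1: no change — goyukukag
  rule 2 (vowel merger): goyukukag → goyukukog
  rule 3 (final devoicing): goyukukog → goyukukok
  rule 4: no change — goyukukok
  rule 5: no change — goyukukok
  ⇒ Irlenic goyukukok
If borrowed from Misolic 'goyuhuhag' after the early changes, it would undergo only the recent ones:
  rule 4 (palatalisation): no change (goyuhuhag)
  rule 5 (unconditioned shift): no change (goyuhuhag)
  ⇒ as a loan: goyuhuhag
Irlenic 'goyukukok' matches the inherited outcome exactly, so it is an inherited cognate, not a loan.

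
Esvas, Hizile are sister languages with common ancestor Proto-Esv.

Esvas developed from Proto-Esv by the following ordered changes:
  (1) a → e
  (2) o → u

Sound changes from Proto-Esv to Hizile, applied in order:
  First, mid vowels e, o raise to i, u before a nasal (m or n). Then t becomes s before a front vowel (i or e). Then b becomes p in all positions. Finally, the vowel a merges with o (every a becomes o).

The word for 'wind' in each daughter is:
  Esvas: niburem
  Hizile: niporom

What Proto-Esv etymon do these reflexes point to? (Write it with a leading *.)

Position 3: Esvas has b, Hizile has p. Esvas preserves b here (none of its changes turn any other segment into b), so the proto-segment is *b.
Position 4: Esvas has u, Hizile has o. Taking the neighbouring segments as reconstructed: Esvas u could go back to *o or *u; Hizile o could go back to *a or *o — the one source consistent with every daughter is *o.
This points to *niboram. Verify forward in each daughter:
Esvas: start from *niboram.
  rule 1 (vowel merger): niboram → niborem
  rule 2 (vowel merger): niborem → niburem
  ⇒ Esvas niburem
Hizile: *niboram > niporam > niporom  (by unconditioned shift, vowel merger)
No other proto-form is consistent with every reflex, so the reconstruction is *niboram.

*niboram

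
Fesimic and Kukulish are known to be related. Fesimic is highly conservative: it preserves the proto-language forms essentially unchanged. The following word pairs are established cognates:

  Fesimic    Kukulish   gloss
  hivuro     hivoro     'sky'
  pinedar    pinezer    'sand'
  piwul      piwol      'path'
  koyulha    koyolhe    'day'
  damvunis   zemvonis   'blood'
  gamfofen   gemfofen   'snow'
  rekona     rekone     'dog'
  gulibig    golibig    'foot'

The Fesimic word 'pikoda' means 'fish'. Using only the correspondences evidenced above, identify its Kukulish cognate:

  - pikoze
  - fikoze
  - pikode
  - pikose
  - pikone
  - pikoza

pinedar ~ pinezer — Fesimic d corresponds to Kukulish z between vowels (before a back vowel).
koyulha ~ koyolhe, rekona ~ rekone — Fesimic a corresponds to Kukulish e word-finally.
Applying these to Fesimic 'pikoda':
  pikoda → pikoza   (d→z between vowels (before a back vowel))
  pikoza → pikoze   (a→e word-finally)
So the Kukulish cognate is 'pikoze'.

pikoze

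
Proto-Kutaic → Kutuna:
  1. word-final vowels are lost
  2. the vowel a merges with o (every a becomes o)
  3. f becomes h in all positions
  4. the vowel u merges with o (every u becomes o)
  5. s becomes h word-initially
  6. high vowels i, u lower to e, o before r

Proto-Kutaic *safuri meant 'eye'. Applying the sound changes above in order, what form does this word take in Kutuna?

Kutuna: *safuri
  safuri → safur   [apocope]
  safur → sofur   [vowel merger]
  sofur → sohur   [unconditioned shift]
  sohur → sohor   [vowel merger]
  sohor → hohor   [debuccalisation]
  hohor (rule 6 does not apply)
  giving Kutuna hohor.

hohor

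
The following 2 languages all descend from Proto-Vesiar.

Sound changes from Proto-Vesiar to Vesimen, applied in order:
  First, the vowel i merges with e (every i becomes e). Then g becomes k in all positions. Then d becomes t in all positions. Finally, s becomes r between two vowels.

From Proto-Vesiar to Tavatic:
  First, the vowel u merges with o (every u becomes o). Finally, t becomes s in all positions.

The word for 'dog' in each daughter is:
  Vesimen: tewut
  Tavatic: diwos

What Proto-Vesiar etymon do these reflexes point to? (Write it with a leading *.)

*diwut

Position 1: Vesimen has t, Tavatic has d. Tavatic preserves d here (none of its changes turn any other segment into d), so the proto-segment is *d.
Position 2: Vesimen has e, Tavatic has i. Tavatic preserves i here (none of its changes turn any other segment into i), so the proto-segment is *i.
Verify the candidate proto-form against each daughter:
Vesimen: start from *diwut.
  rule 1 (vowel merger): diwut → dewut
  rule 2: no change — dewut
  rule 3 (unconditioned shift): dewut → tewut
  rule 4: no change — tewut
  ⇒ Vesimen tewut
Tavatic: start from *diwut.
  rule 1 (vowel merger): diwut → diwot
  rule 2 (unconditioned shift): diwot → diwos
  ⇒ Tavatic diwos
Only *diwut yields all of Vesimen tewut, Tavatic diwos.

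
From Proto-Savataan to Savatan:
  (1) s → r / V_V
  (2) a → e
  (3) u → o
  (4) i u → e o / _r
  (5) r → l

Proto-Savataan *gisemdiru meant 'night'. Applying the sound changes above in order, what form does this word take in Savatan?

Savatan: *gisemdiru > giremdiru > giremdiro > geremdero > gelemdelo  (by rhotacism, vowel merger, pre-rhotic lowering, unconditioned shift)

gelemdelo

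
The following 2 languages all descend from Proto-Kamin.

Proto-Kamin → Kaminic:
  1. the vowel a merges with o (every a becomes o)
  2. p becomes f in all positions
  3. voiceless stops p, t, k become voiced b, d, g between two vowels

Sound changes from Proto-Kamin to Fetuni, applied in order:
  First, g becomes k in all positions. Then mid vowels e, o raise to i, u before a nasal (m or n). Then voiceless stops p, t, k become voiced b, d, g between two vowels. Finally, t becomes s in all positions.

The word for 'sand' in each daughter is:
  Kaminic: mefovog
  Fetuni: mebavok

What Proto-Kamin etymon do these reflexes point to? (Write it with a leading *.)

*mepavog

Position 4: Kaminic has o, Fetuni has a. Fetuni preserves a here (none of its changes turn any other segment into a), so the proto-segment is *a.
Position 7: Kaminic has g, Fetuni has k. Taking the neighbouring segments as reconstructed: Kaminic g can only go back to *g; Fetuni k could go back to *k or *g — the one source consistent with every daughter is *g.
Verify the candidate proto-form against each daughter:
Kaminic: *mepavog > mepovog > mefovog  (by vowel merger, unconditioned shift)
Fetuni: start from *mepavog.
  rule 1 (unconditioned shift): mepavog → mepavok
  rule 2: no change — mepavok
  rule 3 (intervocalic voicing): mepavok → mebavok
  rule 4: no change — mebavok
  ⇒ Fetuni mebavok
No other proto-form is consistent with every reflex, so the reconstruction is *mepavog.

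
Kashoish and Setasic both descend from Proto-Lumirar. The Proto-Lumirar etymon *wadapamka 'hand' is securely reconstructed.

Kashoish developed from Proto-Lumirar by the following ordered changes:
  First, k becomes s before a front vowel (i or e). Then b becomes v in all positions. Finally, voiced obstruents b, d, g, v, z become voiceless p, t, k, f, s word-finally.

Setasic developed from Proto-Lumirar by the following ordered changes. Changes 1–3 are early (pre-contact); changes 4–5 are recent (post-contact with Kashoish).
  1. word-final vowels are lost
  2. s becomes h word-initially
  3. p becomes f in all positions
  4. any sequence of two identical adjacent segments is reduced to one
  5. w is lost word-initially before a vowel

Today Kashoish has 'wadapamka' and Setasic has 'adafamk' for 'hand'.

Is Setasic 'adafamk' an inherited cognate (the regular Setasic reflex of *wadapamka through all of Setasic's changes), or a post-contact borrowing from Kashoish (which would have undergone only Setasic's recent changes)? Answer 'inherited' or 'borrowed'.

inherited

If inherited, *wadapamka would pass through all of Setasic's changes:
Setasic: *wadapamka > wadapamk > wadafamk > adafamk  (by apocope, unconditioned shift, glide loss)
If borrowed from Kashoish 'wadapamka' after the early changes, it would undergo only the recent ones:
  rule 4 (degemination): no change (wadapamka)
  rule 5 (glide loss): wadapamka → adapamka
  ⇒ as a loan: adapamka
Setasic 'adafamk' matches the inherited outcome exactly, so it is an inherited cognate, not a loan.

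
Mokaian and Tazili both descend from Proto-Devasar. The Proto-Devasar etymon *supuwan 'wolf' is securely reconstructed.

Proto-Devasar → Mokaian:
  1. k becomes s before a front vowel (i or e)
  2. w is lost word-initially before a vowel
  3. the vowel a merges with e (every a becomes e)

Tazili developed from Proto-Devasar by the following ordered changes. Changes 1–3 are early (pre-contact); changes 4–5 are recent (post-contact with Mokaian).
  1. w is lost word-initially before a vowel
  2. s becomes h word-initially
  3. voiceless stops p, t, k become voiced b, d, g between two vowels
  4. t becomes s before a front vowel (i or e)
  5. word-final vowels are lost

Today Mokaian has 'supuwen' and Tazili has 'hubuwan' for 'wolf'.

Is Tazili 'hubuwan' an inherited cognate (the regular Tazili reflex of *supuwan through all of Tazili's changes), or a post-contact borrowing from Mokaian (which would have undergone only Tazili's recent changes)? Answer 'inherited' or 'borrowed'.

If inherited, *supuwan would pass through all of Tazili's changes:
Tazili: *supuwan
  supuwan (rule 1 does not apply)
  supuwan → hupuwan   [debuccalisation]
  hupuwan → hubuwan   [intervocalic voicing]
  hubuwan (rule 4 does not apply)
  hubuwan (rule 5 does not apply)
  giving Tazili hubuwan.
If borrowed from Mokaian 'supuwen' after the early changes, it would undergo only the recent ones:
  rule 4 (palatalisation): no change (supuwen)
  rule 5 (apocope): no change (supuwen)
  ⇒ as a loan: supuwen
Tazili 'hubuwan' matches the inherited outcome exactly, so it is an inherited cognate, not a loan.

inherited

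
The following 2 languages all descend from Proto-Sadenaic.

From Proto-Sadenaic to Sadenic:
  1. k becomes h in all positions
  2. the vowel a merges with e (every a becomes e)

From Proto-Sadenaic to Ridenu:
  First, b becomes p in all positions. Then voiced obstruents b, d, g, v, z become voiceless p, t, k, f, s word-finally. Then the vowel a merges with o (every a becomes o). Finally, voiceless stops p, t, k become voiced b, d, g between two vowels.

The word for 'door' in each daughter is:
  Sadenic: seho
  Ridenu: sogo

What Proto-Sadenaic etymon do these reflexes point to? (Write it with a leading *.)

*sako

Position 2: Sadenic has e, Ridenu has o. Taking the neighbouring segments as reconstructed: Sadenic e could go back to *a or *e; Ridenu o could go back to *a or *o — the one source consistent with every daughter is *a.
Position 3: Sadenic has h, Ridenu has g. Taking the neighbouring segments as reconstructed: Sadenic h could go back to *k or *h; Ridenu g could go back to *k or *g — the one source consistent with every daughter is *k.
Verify the candidate proto-form against each daughter:
Sadenic: *sako > saho > seho  (by unconditioned shift, vowel merger)
Ridenu: *sako
  sako (rule 1 does not apply)
  sako (rule 2 does not apply)
  sako → soko   [vowel merger]
  soko → sogo   [intervocalic voicing]
  giving Ridenu sogo.
*sako is the unique common source.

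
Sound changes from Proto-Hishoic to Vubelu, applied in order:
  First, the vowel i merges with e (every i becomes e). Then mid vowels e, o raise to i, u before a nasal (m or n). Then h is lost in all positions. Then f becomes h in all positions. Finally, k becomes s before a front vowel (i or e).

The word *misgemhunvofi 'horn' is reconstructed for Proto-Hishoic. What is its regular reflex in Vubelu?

Vubelu: *misgemhunvofi > mesgemhunvofe > mesgimhunvofe > mesgimunvofe > mesgimunvohe  (by vowel merger, pre-nasal raising, h-loss, unconditioned shift)

mesgimunvohe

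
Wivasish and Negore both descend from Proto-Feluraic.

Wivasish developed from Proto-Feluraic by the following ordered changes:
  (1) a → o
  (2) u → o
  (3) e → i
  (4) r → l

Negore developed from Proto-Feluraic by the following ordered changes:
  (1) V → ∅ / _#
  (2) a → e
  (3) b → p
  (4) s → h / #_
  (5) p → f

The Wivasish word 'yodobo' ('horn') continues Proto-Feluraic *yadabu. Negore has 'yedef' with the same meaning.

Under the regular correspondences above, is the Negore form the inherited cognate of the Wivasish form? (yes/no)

yes

Derive the expected Negore reflex of *yadabu:
Negore: *yadabu
  yadabu → yadab   [apocope]
  yadab → yedeb   [vowel merger]
  yedeb → yedep   [unconditioned shift]
  yedep (rule 4 does not apply)
  yedep → yedef   [unconditioned shift]
  giving Negore yedef.
Negore 'yedef' matches the regular reflex exactly, so the pair is cognate.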